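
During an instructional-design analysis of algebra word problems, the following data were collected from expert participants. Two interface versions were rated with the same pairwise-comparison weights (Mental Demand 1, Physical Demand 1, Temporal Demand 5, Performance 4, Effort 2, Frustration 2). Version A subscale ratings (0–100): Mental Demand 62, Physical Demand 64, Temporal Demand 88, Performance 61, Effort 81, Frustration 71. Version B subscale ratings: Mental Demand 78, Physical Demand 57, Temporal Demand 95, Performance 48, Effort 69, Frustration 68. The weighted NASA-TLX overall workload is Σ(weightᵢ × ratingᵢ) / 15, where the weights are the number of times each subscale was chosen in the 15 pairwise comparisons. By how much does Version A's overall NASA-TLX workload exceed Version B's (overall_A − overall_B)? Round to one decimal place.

Version A weighted sum = 1·62 + 1·64 + 5·88 + 4·61 + 2·81 + 2·71 = 62 + 64 + 440 + 244 + 162 + 142 = 1114; overall_A = 1114/15 = 74.2667.
Version B weighted sum = 1·78 + 1·57 + 5·95 + 4·48 + 2·69 + 2·68 = 78 + 57 + 475 + 192 + 138 + 136 = 1076; overall_B = 1076/15 = 71.7333.
Difference = 74.2667 − 71.7333 = 2.5334 ≈ 2.5.

2.5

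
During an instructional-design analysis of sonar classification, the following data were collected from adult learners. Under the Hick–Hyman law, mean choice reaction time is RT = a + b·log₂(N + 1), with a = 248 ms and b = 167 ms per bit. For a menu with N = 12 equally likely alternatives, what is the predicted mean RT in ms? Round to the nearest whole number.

866

log₂(12 + 1) = log₂(13) = 3.7004.
RT = 248 + 167 × 3.7004 = 248 + 617.9668 = 865.9668 ms.
≈ 866 ms.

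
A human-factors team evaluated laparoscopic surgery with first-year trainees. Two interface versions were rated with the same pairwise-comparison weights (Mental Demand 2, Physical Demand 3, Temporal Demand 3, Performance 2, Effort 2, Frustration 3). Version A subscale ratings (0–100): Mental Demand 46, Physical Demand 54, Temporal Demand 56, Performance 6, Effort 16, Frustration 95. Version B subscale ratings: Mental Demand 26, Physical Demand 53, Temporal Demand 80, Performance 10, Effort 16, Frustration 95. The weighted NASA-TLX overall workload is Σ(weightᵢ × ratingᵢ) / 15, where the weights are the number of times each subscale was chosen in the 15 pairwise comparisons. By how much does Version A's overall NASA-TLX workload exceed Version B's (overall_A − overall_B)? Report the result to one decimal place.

Version A weighted sum = 2·46 + 3·54 + 3·56 + 2·6 + 2·16 + 3·95 = 92 + 162 + 168 + 12 + 32 + 285 = 751; overall_A = 751/15 = 50.0667.
Version B weighted sum = 2·26 + 3·53 + 3·80 + 2·10 + 2·16 + 3·95 = 52 + 159 + 240 + 20 + 32 + 285 = 788; overall_B = 788/15 = 52.5333.
Difference = 50.0667 − 52.5333 = -2.4666 ≈ -2.5.

-2.5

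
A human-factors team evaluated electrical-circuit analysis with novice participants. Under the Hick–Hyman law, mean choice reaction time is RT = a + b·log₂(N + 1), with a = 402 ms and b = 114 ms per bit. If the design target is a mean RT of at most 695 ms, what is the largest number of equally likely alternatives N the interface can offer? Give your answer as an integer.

4

Set 402 + 114·log₂(N + 1) ≤ 695.
log₂(N + 1) ≤ (695 − 402) / 114 = 2.5702.
N + 1 ≤ 2^2.5702 = 5.9389.
N ≤ 4.9389, so the largest integer N is 4.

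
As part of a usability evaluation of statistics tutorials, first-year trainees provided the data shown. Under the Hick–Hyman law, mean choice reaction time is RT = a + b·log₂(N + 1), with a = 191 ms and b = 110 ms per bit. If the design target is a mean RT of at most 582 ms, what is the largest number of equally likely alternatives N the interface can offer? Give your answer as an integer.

Set 191 + 110·log₂(N + 1) ≤ 582.
log₂(N + 1) ≤ (582 − 191) / 110 = 3.5545.
N + 1 ≤ 2^3.5545 = 11.7493.
N ≤ 10.7493, so the largest integer N is 10.

10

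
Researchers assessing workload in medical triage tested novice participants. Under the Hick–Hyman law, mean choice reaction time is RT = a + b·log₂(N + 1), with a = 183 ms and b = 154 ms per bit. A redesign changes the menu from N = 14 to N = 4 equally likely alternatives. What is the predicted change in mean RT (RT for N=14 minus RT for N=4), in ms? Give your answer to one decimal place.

RT(14) = 183 + 154·log₂(15) = 183 + 154·3.9069 = 784.6626 ms.
RT(4) = 183 + 154·log₂(5) = 183 + 154·2.3219 = 540.5726 ms.
Difference = 784.6626 − 540.5726 = 244.0900 ≈ 244.1 ms.

244.1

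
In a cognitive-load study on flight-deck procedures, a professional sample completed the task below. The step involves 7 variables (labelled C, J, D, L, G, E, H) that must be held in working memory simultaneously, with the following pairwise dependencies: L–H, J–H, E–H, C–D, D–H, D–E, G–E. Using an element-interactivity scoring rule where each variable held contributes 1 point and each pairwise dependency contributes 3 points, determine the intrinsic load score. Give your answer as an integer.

Count of variables held simultaneously: 7.
Count of pairwise dependencies listed: 7.
Element contribution: 7 × 1 = 7.
Interaction contribution: 7 × 3 = 21.
Intrinsic load = 7 + 21 = 28.

28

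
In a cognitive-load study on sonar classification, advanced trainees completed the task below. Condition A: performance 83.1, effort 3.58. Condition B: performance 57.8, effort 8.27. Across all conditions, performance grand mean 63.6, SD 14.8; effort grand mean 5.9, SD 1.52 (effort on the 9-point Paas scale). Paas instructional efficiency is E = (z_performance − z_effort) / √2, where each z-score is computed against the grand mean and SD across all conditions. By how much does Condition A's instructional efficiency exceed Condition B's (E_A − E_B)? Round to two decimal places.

3.39

Condition A: z_P = (83.1 − 63.6)/14.8 = 1.3176; z_E = (3.58 − 5.9)/1.52 = -1.5263; E_A = (1.3176 − (-1.5263))/√2 = 2.0109.
Condition B: z_P = (57.8 − 63.6)/14.8 = -0.3919; z_E = (8.27 − 5.9)/1.52 = 1.5592; E_B = (-0.3919 − 1.5592)/√2 = -1.3796.
E_A − E_B = 2.0109 − (-1.3796) = 3.3905 ≈ 3.39.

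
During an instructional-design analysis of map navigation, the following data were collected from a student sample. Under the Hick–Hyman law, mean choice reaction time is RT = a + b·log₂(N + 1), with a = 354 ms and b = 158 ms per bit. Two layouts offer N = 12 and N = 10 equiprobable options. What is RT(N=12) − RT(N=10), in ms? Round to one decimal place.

38.1

RT(12) = 354 + 158·log₂(13) = 354 + 158·3.7004 = 938.6632 ms.
RT(10) = 354 + 158·log₂(11) = 354 + 158·3.4594 = 900.5852 ms.
Difference = 938.6632 − 900.5852 = 38.0780 ≈ 38.1 ms.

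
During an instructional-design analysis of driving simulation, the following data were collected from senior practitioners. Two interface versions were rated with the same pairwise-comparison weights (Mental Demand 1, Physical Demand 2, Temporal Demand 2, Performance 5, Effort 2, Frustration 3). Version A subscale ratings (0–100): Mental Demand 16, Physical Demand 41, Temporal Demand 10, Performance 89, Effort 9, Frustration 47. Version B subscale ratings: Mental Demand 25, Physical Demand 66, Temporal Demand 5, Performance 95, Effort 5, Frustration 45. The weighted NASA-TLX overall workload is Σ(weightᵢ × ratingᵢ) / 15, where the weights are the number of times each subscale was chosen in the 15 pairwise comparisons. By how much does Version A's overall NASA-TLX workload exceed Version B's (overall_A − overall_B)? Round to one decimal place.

Version A weighted sum = 1·16 + 2·41 + 2·10 + 5·89 + 2·9 + 3·47 = 16 + 82 + 20 + 445 + 18 + 141 = 722; overall_A = 722/15 = 48.1333.
Version B weighted sum = 1·25 + 2·66 + 2·5 + 5·95 + 2·5 + 3·45 = 25 + 132 + 10 + 475 + 10 + 135 = 787; overall_B = 787/15 = 52.4667.
Difference = 48.1333 − 52.4667 = -4.3334 ≈ -4.3.

-4.3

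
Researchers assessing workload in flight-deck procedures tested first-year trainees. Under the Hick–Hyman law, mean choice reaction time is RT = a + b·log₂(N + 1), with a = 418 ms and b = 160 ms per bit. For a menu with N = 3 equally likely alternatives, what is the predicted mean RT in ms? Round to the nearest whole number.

log₂(3 + 1) = log₂(4) = 2.0000.
RT = 418 + 160 × 2.0000 = 418 + 320.0000 = 738.0000 ms.
≈ 738 ms.

738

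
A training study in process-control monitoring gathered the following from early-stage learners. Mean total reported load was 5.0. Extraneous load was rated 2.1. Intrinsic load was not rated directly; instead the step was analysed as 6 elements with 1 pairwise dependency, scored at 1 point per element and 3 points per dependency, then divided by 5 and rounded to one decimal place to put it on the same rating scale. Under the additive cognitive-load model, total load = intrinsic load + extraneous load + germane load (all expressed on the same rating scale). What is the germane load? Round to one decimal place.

Intrinsic (element-interactivity): (6 × 1 + 1 × 3) / 5 = 9 / 5 = 1.8000 → 1.8.
germane load = total − intrinsic − extraneous
             = 5.0 − 1.8 − 2.1 = 1.1.

1.1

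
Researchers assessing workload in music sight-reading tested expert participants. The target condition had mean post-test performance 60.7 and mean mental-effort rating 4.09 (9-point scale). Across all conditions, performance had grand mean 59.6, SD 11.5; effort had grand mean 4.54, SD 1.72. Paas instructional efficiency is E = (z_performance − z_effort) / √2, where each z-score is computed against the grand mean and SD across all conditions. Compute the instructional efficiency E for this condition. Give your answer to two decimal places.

0.25

z_performance = (60.7 − 59.6) / 11.5 = 1.1000 / 11.5 = 0.0957.
z_effort = (4.09 − 4.54) / 1.72 = -0.4500 / 1.72 = -0.2616.
z_P − z_E = 0.0957 − (-0.2616) = 0.3573.
E = 0.3573 / √2 = 0.3573 / 1.41421 = 0.2526 ≈ 0.25.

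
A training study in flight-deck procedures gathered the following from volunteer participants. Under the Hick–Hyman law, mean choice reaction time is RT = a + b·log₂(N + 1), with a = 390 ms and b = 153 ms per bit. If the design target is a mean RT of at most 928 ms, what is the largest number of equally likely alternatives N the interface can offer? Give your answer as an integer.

Set 390 + 153·log₂(N + 1) ≤ 928.
log₂(N + 1) ≤ (928 − 390) / 153 = 3.5163.
N + 1 ≤ 2^3.5163 = 11.4423.
N ≤ 10.4423, so the largest integer N is 10.

10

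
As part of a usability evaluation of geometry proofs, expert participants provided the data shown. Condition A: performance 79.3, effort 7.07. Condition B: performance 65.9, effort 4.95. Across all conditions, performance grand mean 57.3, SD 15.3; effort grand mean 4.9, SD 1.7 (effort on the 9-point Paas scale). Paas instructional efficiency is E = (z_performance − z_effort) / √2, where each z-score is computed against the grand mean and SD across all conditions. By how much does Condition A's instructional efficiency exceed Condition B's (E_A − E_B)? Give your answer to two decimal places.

-0.26

Condition A: z_P = (79.3 − 57.3)/15.3 = 1.4379; z_E = (7.07 − 4.9)/1.7 = 1.2765; E_A = (1.4379 − 1.2765)/√2 = 0.1141.
Condition B: z_P = (65.9 − 57.3)/15.3 = 0.5621; z_E = (4.95 − 4.9)/1.7 = 0.0294; E_B = (0.5621 − 0.0294)/√2 = 0.3767.
E_A − E_B = 0.1141 − 0.3767 = -0.2626 ≈ -0.26.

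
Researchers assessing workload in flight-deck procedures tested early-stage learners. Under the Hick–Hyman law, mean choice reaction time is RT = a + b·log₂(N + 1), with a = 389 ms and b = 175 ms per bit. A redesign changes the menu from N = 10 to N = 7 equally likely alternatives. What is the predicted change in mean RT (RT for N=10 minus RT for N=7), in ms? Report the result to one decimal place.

RT(10) = 389 + 175·log₂(11) = 389 + 175·3.4594 = 994.3950 ms.
RT(7) = 389 + 175·log₂(8) = 389 + 175·3.0000 = 914.0000 ms.
Difference = 994.3950 − 914.0000 = 80.3950 ≈ 80.4 ms.

80.4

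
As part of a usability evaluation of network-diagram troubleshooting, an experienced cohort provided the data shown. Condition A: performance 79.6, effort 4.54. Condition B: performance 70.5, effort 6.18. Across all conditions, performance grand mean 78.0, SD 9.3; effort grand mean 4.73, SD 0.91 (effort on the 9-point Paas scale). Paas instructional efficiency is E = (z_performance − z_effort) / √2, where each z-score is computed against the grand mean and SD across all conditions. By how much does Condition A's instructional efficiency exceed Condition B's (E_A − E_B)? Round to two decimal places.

Condition A: z_P = (79.6 − 78.0)/9.3 = 0.1720; z_E = (4.54 − 4.73)/0.91 = -0.2088; E_A = (0.1720 − (-0.2088))/√2 = 0.2693.
Condition B: z_P = (70.5 − 78.0)/9.3 = -0.8065; z_E = (6.18 − 4.73)/0.91 = 1.5934; E_B = (-0.8065 − 1.5934)/√2 = -1.6970.
E_A − E_B = 0.2693 − (-1.6970) = 1.9663 ≈ 1.97.

1.97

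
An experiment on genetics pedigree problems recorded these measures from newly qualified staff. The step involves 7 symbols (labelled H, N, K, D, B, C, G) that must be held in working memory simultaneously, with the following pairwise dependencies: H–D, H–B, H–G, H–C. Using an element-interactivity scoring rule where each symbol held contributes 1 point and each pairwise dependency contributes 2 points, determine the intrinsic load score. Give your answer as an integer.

Count of symbols held simultaneously: 7.
Count of pairwise dependencies listed: 4.
Element contribution: 7 × 1 = 7.
Interaction contribution: 4 × 2 = 8.
Intrinsic load = 7 + 8 = 15.

15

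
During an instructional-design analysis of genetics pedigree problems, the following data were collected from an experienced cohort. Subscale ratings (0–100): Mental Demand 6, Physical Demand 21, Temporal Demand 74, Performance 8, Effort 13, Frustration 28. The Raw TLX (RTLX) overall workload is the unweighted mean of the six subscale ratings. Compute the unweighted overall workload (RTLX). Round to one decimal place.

25.0

Sum of ratings = 6 + 21 + 74 + 8 + 13 + 28 = 150.
RTLX = 150 / 6 = 25.0000 ≈ 25.0.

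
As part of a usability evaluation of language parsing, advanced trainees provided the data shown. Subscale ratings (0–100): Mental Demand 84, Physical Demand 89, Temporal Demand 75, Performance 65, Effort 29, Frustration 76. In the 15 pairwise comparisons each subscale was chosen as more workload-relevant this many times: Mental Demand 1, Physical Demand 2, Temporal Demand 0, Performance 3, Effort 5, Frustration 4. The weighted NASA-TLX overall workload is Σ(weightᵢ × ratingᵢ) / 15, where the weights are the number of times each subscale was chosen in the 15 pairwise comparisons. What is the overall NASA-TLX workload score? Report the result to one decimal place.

The tallies are the weights (they sum to 15).
Weighted sum = 1·84 + 2·89 + 0·75 + 3·65 + 5·29 + 4·76
            = 84 + 178 + 0 + 195 + 145 + 304 = 906.
Overall workload = 906 / 15 = 60.4000 ≈ 60.4.

60.4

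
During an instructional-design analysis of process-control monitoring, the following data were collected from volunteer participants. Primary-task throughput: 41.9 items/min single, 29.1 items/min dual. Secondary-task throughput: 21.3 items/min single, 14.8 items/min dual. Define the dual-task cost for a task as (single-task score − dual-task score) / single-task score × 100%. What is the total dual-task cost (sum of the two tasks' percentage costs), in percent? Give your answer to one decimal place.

61.1

Primary cost = (41.9 − 29.1) / 41.9 × 100% = 30.5489%.
Secondary cost = (21.3 − 14.8) / 21.3 × 100% = 30.5164%.
Total = 30.5489% + 30.5164% = 61.0653% ≈ 61.1%.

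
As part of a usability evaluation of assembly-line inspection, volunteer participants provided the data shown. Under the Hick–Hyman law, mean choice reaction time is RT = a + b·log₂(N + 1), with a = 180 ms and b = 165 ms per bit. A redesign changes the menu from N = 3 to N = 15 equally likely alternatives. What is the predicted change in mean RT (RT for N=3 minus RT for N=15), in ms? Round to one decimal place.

RT(3) = 180 + 165·log₂(4) = 180 + 165·2.0000 = 510.0000 ms.
RT(15) = 180 + 165·log₂(16) = 180 + 165·4.0000 = 840.0000 ms.
Difference = 510.0000 − 840.0000 = -330.0000 ≈ -330.0 ms.

-330.0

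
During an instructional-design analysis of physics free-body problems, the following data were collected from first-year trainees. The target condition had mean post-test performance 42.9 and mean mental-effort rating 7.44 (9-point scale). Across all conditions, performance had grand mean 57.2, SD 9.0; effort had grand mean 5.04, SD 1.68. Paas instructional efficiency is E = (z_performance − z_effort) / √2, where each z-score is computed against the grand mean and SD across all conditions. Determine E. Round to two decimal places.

z_performance = (42.9 − 57.2) / 9.0 = -14.3000 / 9.0 = -1.5889.
z_effort = (7.44 − 5.04) / 1.68 = 2.4000 / 1.68 = 1.4286.
z_P − z_E = -1.5889 − 1.4286 = -3.0175.
E = -3.0175 / √2 = -3.0175 / 1.41421 = -2.1337 ≈ -2.13.

-2.13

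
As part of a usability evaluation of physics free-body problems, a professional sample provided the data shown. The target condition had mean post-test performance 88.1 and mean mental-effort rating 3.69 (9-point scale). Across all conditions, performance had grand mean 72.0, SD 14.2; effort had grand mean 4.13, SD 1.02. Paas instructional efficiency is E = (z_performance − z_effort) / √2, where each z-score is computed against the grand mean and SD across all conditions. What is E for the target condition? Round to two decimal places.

1.11

z_performance = (88.1 − 72.0) / 14.2 = 16.1000 / 14.2 = 1.1338.
z_effort = (3.69 − 4.13) / 1.02 = -0.4400 / 1.02 = -0.4314.
z_P − z_E = 1.1338 − (-0.4314) = 1.5652.
E = 1.5652 / √2 = 1.5652 / 1.41421 = 1.1068 ≈ 1.11.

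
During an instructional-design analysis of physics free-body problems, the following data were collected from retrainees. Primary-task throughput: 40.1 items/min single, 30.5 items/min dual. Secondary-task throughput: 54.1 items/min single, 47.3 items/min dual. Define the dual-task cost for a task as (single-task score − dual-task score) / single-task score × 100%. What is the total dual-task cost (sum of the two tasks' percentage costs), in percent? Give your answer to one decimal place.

36.5

Primary cost = (40.1 − 30.5) / 40.1 × 100% = 23.9401%.
Secondary cost = (54.1 − 47.3) / 54.1 × 100% = 12.5693%.
Total = 23.9401% + 12.5693% = 36.5094% ≈ 36.5%.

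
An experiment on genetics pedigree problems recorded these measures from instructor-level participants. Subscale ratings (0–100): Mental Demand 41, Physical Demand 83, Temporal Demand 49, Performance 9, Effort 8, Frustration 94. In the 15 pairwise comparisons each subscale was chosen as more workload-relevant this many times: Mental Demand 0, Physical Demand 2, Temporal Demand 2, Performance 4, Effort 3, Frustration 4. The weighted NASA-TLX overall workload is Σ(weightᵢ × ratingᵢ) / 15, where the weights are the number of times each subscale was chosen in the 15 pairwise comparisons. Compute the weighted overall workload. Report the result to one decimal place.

The tallies are the weights (they sum to 15).
Weighted sum = 0·41 + 2·83 + 2·49 + 4·9 + 3·8 + 4·94
            = 0 + 166 + 98 + 36 + 24 + 376 = 700.
Overall workload = 700 / 15 = 46.6667 ≈ 46.7.

46.7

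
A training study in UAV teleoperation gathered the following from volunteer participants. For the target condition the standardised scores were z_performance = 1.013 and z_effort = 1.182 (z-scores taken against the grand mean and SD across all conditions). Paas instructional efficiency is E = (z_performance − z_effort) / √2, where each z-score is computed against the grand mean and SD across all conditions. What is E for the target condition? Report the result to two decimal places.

-0.12

z_P − z_E = 1.013 − 1.182 = -0.1690.
E = -0.1690 / √2 = -0.1690 / 1.41421 = -0.1195 ≈ -0.12.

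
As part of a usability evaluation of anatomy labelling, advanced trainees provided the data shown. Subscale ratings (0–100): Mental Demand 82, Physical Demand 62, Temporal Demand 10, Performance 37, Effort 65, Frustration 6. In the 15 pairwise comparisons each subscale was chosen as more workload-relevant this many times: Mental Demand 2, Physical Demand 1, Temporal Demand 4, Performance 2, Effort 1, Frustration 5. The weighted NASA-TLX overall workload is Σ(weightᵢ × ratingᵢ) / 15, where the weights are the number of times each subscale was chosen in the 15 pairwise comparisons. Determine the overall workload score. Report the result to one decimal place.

29.0

The tallies are the weights (they sum to 15).
Weighted sum = 2·82 + 1·62 + 4·10 + 2·37 + 1·65 + 5·6
            = 164 + 62 + 40 + 74 + 65 + 30 = 435.
Overall workload = 435 / 15 = 29.0000 ≈ 29.0.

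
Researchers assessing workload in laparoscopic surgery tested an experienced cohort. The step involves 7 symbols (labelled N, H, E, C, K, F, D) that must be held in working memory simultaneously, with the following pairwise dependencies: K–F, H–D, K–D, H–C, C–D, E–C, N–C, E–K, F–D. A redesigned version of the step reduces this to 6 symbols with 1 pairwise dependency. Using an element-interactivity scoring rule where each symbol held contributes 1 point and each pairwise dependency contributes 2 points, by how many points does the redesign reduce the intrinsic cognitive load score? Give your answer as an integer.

17

Original: 7 × 1 + 9 × 2 = 7 + 18 = 25.
Redesigned: 6 × 1 + 1 × 2 = 6 + 2 = 8.
Reduction = 25 − 8 = 17.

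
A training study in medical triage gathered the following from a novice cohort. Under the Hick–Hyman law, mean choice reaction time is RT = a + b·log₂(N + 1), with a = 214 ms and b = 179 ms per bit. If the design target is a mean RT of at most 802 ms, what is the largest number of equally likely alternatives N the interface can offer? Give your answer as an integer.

8

Set 214 + 179·log₂(N + 1) ≤ 802.
log₂(N + 1) ≤ (802 − 214) / 179 = 3.2849.
N + 1 ≤ 2^3.2849 = 9.7466.
N ≤ 8.7466, so the largest integer N is 8.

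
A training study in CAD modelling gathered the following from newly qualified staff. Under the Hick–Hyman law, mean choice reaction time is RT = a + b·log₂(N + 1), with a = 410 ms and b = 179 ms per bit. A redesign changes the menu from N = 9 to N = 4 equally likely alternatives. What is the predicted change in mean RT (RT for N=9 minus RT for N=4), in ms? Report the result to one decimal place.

RT(9) = 410 + 179·log₂(10) = 410 + 179·3.3219 = 1004.6201 ms.
RT(4) = 410 + 179·log₂(5) = 410 + 179·2.3219 = 825.6201 ms.
Difference = 1004.6201 − 825.6201 = 179.0000 ≈ 179.0 ms.

179.0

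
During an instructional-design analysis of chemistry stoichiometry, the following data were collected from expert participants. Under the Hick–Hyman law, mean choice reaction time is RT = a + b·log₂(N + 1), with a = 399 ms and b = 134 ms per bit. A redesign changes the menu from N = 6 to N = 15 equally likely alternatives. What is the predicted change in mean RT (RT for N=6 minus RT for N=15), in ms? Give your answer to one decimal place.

-159.8

RT(6) = 399 + 134·log₂(7) = 399 + 134·2.8074 = 775.1916 ms.
RT(15) = 399 + 134·log₂(16) = 399 + 134·4.0000 = 935.0000 ms.
Difference = 775.1916 − 935.0000 = -159.8084 ≈ -159.8 ms.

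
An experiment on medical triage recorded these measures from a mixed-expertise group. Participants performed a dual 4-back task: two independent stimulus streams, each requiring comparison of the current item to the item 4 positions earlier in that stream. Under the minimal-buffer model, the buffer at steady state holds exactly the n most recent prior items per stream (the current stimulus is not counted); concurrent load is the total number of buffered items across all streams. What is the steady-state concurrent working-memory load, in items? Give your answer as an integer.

Each stream's buffer holds its 4 most recent prior items.
Two independent streams: 2 × 4 = 8 buffered items at steady state.

8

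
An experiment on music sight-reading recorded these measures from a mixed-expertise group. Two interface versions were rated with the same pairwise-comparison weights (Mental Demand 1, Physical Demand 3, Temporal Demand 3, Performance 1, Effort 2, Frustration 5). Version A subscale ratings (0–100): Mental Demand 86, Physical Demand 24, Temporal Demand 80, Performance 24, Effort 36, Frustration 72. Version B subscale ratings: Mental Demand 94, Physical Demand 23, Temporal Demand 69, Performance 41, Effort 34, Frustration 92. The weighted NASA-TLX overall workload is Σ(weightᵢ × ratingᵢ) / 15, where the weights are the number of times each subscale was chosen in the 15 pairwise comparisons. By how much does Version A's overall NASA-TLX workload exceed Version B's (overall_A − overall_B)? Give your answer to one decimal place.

Version A weighted sum = 1·86 + 3·24 + 3·80 + 1·24 + 2·36 + 5·72 = 86 + 72 + 240 + 24 + 72 + 360 = 854; overall_A = 854/15 = 56.9333.
Version B weighted sum = 1·94 + 3·23 + 3·69 + 1·41 + 2·34 + 5·92 = 94 + 69 + 207 + 41 + 68 + 460 = 939; overall_B = 939/15 = 62.6000.
Difference = 56.9333 − 62.6000 = -5.6667 ≈ -5.7.

-5.7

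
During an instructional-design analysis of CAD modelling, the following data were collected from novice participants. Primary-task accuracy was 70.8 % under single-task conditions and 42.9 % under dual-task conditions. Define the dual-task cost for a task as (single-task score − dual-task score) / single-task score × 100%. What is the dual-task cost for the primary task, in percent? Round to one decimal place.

Cost = (70.8 − 42.9) / 70.8 × 100%
     = 27.9000 / 70.8 × 100% = 39.4068%.
≈ 39.4%.

39.4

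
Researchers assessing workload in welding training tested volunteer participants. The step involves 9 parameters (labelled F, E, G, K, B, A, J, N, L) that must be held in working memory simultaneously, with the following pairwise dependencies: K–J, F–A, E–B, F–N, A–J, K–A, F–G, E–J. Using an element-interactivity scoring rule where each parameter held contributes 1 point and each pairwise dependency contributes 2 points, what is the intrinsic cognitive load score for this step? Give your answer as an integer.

Count of parameters held simultaneously: 9.
Count of pairwise dependencies listed: 8.
Element contribution: 9 × 1 = 9.
Interaction contribution: 8 × 2 = 16.
Intrinsic load = 9 + 16 = 25.

25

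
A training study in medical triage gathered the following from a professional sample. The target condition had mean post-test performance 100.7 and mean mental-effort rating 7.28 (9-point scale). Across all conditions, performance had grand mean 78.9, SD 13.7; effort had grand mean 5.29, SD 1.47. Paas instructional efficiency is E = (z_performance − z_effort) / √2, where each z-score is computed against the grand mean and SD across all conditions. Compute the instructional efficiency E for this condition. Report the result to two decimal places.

z_performance = (100.7 − 78.9) / 13.7 = 21.8000 / 13.7 = 1.5912.
z_effort = (7.28 − 5.29) / 1.47 = 1.9900 / 1.47 = 1.3537.
z_P − z_E = 1.5912 − 1.3537 = 0.2375.
E = 0.2375 / √2 = 0.2375 / 1.41421 = 0.1679 ≈ 0.17.

0.17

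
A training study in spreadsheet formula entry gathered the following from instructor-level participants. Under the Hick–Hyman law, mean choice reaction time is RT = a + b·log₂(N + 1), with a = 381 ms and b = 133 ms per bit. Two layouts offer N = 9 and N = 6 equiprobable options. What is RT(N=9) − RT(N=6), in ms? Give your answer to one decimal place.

RT(9) = 381 + 133·log₂(10) = 381 + 133·3.3219 = 822.8127 ms.
RT(6) = 381 + 133·log₂(7) = 381 + 133·2.8074 = 754.3842 ms.
Difference = 822.8127 − 754.3842 = 68.4285 ≈ 68.4 ms.

68.4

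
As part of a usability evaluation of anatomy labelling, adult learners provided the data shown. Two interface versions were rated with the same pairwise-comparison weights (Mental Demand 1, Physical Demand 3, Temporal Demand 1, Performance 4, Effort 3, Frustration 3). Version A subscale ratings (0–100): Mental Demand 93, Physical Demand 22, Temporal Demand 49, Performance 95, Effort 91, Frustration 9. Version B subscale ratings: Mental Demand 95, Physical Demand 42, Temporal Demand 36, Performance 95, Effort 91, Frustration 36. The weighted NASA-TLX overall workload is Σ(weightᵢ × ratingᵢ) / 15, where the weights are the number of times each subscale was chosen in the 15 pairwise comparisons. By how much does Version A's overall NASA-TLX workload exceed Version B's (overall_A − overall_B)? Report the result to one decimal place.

-8.7

Version A weighted sum = 1·93 + 3·22 + 1·49 + 4·95 + 3·91 + 3·9 = 93 + 66 + 49 + 380 + 273 + 27 = 888; overall_A = 888/15 = 59.2000.
Version B weighted sum = 1·95 + 3·42 + 1·36 + 4·95 + 3·91 + 3·36 = 95 + 126 + 36 + 380 + 273 + 108 = 1018; overall_B = 1018/15 = 67.8667.
Difference = 59.2000 − 67.8667 = -8.6667 ≈ -8.7.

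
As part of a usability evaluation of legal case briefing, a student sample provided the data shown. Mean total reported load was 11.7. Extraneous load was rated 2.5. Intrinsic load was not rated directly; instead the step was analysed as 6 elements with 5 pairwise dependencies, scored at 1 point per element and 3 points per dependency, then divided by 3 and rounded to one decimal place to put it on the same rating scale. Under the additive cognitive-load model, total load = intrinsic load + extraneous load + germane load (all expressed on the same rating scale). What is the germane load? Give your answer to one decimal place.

2.2

Intrinsic (element-interactivity): (6 × 1 + 5 × 3) / 3 = 21 / 3 = 7.0000 → 7.0.
germane load = total − intrinsic − extraneous
             = 11.7 − 7.0 − 2.5 = 2.2.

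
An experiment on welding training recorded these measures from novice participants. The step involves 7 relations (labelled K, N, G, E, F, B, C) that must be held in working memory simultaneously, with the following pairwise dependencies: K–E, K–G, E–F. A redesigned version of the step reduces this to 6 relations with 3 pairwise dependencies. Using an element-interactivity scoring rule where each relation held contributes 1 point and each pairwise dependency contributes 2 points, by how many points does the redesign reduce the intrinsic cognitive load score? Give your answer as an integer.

1

Original: 7 × 1 + 3 × 2 = 7 + 6 = 13.
Redesigned: 6 × 1 + 3 × 2 = 6 + 6 = 12.
Reduction = 13 − 12 = 1.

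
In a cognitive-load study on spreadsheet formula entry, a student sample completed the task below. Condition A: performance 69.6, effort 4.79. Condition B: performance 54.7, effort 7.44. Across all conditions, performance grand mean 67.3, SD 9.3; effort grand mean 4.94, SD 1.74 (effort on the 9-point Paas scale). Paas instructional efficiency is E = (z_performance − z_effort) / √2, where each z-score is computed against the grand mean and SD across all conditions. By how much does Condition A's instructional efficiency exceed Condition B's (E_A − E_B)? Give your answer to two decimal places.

Condition A: z_P = (69.6 − 67.3)/9.3 = 0.2473; z_E = (4.79 − 4.94)/1.74 = -0.0862; E_A = (0.2473 − (-0.0862))/√2 = 0.2358.
Condition B: z_P = (54.7 − 67.3)/9.3 = -1.3548; z_E = (7.44 − 4.94)/1.74 = 1.4368; E_B = (-1.3548 − 1.4368)/√2 = -1.9740.
E_A − E_B = 0.2358 − (-1.9740) = 2.2098 ≈ 2.21.

2.21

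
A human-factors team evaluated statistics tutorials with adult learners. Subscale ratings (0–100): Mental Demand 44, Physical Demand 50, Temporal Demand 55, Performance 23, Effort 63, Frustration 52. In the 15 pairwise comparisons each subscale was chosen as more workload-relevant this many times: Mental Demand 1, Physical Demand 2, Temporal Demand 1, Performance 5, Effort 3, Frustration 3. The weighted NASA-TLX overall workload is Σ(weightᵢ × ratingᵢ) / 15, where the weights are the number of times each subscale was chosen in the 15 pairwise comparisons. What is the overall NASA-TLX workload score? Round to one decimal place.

43.9

The tallies are the weights (they sum to 15).
Weighted sum = 1·44 + 2·50 + 1·55 + 5·23 + 3·63 + 3·52
            = 44 + 100 + 55 + 115 + 189 + 156 = 659.
Overall workload = 659 / 15 = 43.9333 ≈ 43.9.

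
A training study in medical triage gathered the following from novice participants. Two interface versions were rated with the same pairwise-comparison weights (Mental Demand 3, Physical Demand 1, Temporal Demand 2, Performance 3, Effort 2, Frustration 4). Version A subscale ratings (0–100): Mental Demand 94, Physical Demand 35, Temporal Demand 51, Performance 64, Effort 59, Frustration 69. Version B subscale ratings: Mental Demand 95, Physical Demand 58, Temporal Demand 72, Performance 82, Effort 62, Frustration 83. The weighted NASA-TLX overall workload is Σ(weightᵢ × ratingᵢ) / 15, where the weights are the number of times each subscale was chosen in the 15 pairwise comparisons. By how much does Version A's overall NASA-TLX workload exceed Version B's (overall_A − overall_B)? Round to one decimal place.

-12.3

Version A weighted sum = 3·94 + 1·35 + 2·51 + 3·64 + 2·59 + 4·69 = 282 + 35 + 102 + 192 + 118 + 276 = 1005; overall_A = 1005/15 = 67.0000.
Version B weighted sum = 3·95 + 1·58 + 2·72 + 3·82 + 2·62 + 4·83 = 285 + 58 + 144 + 246 + 124 + 332 = 1189; overall_B = 1189/15 = 79.2667.
Difference = 67.0000 − 79.2667 = -12.2667 ≈ -12.3.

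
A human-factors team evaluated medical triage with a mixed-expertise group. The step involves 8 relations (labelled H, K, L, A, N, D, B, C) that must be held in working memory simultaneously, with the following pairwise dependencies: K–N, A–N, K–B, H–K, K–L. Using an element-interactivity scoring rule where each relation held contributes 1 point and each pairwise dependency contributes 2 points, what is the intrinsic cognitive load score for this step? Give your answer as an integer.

Count of relations held simultaneously: 8.
Count of pairwise dependencies listed: 5.
Element contribution: 8 × 1 = 8.
Interaction contribution: 5 × 2 = 10.
Intrinsic load = 8 + 10 = 18.

18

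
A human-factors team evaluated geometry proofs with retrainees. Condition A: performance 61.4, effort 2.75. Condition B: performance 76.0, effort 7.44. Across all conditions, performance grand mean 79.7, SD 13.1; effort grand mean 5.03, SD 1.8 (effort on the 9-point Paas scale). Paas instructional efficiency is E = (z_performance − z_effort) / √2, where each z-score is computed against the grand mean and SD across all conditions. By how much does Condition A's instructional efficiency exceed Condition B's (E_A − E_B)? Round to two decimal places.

Condition A: z_P = (61.4 − 79.7)/13.1 = -1.3969; z_E = (2.75 − 5.03)/1.8 = -1.2667; E_A = (-1.3969 − (-1.2667))/√2 = -0.0921.
Condition B: z_P = (76.0 − 79.7)/13.1 = -0.2824; z_E = (7.44 − 5.03)/1.8 = 1.3389; E_B = (-0.2824 − 1.3389)/√2 = -1.1464.
E_A − E_B = -0.0921 − (-1.1464) = 1.0543 ≈ 1.05.

1.05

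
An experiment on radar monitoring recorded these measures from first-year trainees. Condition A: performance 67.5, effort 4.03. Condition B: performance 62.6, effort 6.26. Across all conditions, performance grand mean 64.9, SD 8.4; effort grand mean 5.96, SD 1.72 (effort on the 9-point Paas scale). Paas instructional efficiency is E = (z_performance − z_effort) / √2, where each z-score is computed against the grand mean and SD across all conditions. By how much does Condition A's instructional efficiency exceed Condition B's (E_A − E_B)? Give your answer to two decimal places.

1.33

Condition A: z_P = (67.5 − 64.9)/8.4 = 0.3095; z_E = (4.03 − 5.96)/1.72 = -1.1221; E_A = (0.3095 − (-1.1221))/√2 = 1.0123.
Condition B: z_P = (62.6 − 64.9)/8.4 = -0.2738; z_E = (6.26 − 5.96)/1.72 = 0.1744; E_B = (-0.2738 − 0.1744)/√2 = -0.3169.
E_A − E_B = 1.0123 − (-0.3169) = 1.3292 ≈ 1.33.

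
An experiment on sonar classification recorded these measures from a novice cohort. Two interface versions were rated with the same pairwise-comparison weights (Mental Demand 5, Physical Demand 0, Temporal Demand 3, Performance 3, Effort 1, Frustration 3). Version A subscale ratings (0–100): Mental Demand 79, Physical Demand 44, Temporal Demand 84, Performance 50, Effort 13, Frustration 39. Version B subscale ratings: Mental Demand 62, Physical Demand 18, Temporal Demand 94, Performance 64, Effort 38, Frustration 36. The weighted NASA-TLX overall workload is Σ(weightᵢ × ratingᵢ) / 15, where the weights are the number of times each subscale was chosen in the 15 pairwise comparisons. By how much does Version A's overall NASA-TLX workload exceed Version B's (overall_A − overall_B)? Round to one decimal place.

Version A weighted sum = 5·79 + 0·44 + 3·84 + 3·50 + 1·13 + 3·39 = 395 + 0 + 252 + 150 + 13 + 117 = 927; overall_A = 927/15 = 61.8000.
Version B weighted sum = 5·62 + 0·18 + 3·94 + 3·64 + 1·38 + 3·36 = 310 + 0 + 282 + 192 + 38 + 108 = 930; overall_B = 930/15 = 62.0000.
Difference = 61.8000 − 62.0000 = -0.2000 ≈ -0.2.

-0.2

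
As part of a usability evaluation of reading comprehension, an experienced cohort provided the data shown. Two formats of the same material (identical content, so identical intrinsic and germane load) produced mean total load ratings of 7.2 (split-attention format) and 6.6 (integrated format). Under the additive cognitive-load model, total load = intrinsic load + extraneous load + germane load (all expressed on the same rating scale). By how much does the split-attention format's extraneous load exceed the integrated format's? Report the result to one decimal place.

Intrinsic and germane load are equal across formats, so the difference in total load equals the difference in extraneous load.
Extraneous-load difference = 7.2 − 6.6 = 0.6.

0.6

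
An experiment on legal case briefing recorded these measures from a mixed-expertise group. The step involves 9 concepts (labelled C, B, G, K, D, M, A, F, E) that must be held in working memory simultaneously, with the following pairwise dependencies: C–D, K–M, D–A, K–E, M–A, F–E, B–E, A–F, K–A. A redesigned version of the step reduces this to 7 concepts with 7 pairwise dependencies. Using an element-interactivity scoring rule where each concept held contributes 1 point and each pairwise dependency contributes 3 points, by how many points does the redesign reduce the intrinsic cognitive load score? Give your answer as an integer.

8

Original: 9 × 1 + 9 × 3 = 9 + 27 = 36.
Redesigned: 7 × 1 + 7 × 3 = 7 + 21 = 28.
Reduction = 36 − 28 = 8.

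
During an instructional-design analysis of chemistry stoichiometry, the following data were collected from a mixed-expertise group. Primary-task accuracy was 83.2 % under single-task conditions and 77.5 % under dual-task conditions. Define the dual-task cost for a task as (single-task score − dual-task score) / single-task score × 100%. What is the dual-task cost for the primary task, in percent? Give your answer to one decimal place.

Cost = (83.2 − 77.5) / 83.2 × 100%
     = 5.7000 / 83.2 × 100% = 6.8510%.
≈ 6.9%.

6.9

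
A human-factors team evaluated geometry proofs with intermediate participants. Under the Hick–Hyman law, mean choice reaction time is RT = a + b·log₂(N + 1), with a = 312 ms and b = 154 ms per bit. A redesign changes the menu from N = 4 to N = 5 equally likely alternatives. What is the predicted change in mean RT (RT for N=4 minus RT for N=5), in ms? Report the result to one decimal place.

-40.5

RT(4) = 312 + 154·log₂(5) = 312 + 154·2.3219 = 669.5726 ms.
RT(5) = 312 + 154·log₂(6) = 312 + 154·2.5850 = 710.0900 ms.
Difference = 669.5726 − 710.0900 = -40.5174 ≈ -40.5 ms.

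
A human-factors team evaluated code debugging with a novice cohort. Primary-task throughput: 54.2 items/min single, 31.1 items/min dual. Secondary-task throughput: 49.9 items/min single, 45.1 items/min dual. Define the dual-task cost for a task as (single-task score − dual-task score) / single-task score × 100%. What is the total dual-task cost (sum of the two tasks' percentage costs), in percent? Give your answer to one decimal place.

52.2

Primary cost = (54.2 − 31.1) / 54.2 × 100% = 42.6199%.
Secondary cost = (49.9 − 45.1) / 49.9 × 100% = 9.6192%.
Total = 42.6199% + 9.6192% = 52.2391% ≈ 52.2%.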